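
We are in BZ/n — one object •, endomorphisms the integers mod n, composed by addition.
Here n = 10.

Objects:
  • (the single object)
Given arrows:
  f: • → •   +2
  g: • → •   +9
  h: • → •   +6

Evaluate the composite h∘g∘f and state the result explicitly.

  0 +2≡2 +9≡1 +6≡7  (mod 10)
composite: +7

Answer: +7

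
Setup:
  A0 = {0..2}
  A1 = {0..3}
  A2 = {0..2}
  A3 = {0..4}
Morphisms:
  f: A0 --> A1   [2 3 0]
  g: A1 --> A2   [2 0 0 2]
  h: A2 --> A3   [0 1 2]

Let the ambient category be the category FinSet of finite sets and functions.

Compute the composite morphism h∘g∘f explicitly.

Answer: [0 2 2]

Derivation:
  0 f-->2 g-->0 h-->0
  1 f-->3 g-->2 h-->2
  2 f-->0 g-->2 h-->2
composite: [0 2 2]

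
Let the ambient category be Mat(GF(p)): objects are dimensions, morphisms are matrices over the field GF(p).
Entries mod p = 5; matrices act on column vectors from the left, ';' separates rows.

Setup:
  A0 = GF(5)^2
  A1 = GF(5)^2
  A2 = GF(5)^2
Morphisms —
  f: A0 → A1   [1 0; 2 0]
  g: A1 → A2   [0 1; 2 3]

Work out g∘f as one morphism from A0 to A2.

  e0=⟨1,0⟩ f→⟨1,2⟩ g→⟨2,3⟩
  e1=⟨0,1⟩ f→⟨0,0⟩ g→⟨0,0⟩
⟦path⟧: [2 0; 3 0]

Answer: [2 0; 3 0]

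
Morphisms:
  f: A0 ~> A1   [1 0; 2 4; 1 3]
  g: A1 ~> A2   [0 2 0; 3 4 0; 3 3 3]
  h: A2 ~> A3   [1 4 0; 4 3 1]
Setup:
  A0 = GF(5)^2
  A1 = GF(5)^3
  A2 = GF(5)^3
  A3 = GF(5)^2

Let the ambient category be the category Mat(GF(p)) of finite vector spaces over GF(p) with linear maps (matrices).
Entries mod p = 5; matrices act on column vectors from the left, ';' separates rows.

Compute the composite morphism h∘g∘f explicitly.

Answer: [3 2; 1 1]

Derivation:
  e0=(1,0) f~>(1,2,1) g~>(4,1,2) h~>(3,1)
  e1=(0,1) f~>(0,4,3) g~>(3,1,1) h~>(2,1)
⟦path⟧: [3 2; 1 1]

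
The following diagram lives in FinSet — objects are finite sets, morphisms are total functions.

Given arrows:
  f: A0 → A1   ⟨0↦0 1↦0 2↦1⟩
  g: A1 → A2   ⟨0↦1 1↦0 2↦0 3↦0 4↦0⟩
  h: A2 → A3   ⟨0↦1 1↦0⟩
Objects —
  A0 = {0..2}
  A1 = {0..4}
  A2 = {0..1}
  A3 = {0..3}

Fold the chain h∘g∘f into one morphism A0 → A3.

  0 f→0 g→1 h→0
  1 f→0 g→1 h→0
  2 f→1 g→0 h→1
composite: ⟨0↦0 1↦0 2↦1⟩

Answer: ⟨0↦0 1↦0 2↦1⟩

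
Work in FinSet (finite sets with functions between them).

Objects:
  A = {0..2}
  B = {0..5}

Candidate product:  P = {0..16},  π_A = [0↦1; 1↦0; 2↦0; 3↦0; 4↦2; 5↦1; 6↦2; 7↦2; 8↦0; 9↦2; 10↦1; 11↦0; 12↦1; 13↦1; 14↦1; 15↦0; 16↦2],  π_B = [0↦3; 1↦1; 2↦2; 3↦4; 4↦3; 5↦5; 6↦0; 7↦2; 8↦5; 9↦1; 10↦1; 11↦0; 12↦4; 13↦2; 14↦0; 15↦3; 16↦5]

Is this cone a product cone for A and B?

Answer: NOT A VALID PRODUCT — |P|=17 ≠ |A|·|B|=18

Derivation:
|A|·|B| = 3·6 = 18;  |P| = 17
  → cardinalities differ; no bijection possible.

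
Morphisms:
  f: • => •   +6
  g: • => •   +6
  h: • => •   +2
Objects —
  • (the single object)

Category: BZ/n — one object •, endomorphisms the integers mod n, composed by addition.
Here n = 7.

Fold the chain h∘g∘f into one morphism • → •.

  0 +6≡6 +6≡5 +2≡0  (mod 7)
⟦path⟧: +0

Answer: +0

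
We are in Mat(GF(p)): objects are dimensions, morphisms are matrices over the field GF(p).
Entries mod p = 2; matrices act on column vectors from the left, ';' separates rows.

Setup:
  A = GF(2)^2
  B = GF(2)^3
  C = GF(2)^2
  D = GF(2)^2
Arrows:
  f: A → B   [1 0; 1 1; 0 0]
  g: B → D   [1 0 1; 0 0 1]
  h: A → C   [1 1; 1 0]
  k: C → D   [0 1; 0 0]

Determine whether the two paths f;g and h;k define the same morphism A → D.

1) trace f;g:
  e0=[1,0] f→[1,1,0] g→[1,0]
  e1=[0,1] f→[0,1,0] g→[0,0]
  result₁ = [1 0; 0 0]
2) trace h;k:
  e0=[1,0] h→[1,1] k→[1,0]
  e1=[0,1] h→[1,0] k→[0,0]
  result₂ = [1 0; 0 0]
Equal? equal; square commutes

Answer: COMMUTES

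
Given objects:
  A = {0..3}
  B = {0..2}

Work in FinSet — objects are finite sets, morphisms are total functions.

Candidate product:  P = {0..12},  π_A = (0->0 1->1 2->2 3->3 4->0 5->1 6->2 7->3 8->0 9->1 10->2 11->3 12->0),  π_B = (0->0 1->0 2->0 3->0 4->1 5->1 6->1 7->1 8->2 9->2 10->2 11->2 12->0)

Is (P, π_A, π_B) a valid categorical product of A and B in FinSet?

Answer: NOT A VALID PRODUCT — |P|=13 ≠ |A|·|B|=12

Derivation:
|A|·|B| = 4·3 = 12;  |P| = 13
  → cardinalities differ; no bijection possible.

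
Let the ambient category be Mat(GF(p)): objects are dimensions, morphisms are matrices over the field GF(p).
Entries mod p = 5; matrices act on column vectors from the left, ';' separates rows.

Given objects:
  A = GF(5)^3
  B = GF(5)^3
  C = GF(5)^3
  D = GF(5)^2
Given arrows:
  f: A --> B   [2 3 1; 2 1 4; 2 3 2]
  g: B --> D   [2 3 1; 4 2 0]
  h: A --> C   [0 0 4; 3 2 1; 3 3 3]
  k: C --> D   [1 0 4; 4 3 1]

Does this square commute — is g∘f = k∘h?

Path 1 = f;g:
  e0=⟨1,0,0⟩ f-->⟨2,2,2⟩ g-->⟨2,2⟩
  e1=⟨0,1,0⟩ f-->⟨3,1,3⟩ g-->⟨2,4⟩
  e2=⟨0,0,1⟩ f-->⟨1,4,2⟩ g-->⟨1,2⟩
  ⟦path⟧₁ = [2 2 1; 2 4 2]
Path 2 = h;k:
  e0=⟨1,0,0⟩ h-->⟨0,3,3⟩ k-->⟨2,2⟩
  e1=⟨0,1,0⟩ h-->⟨0,2,3⟩ k-->⟨2,4⟩
  e2=⟨0,0,1⟩ h-->⟨4,1,3⟩ k-->⟨1,2⟩
  ⟦path⟧₂ = [2 2 1; 2 4 2]
Equal? YES — commutes

Answer: COMMUTES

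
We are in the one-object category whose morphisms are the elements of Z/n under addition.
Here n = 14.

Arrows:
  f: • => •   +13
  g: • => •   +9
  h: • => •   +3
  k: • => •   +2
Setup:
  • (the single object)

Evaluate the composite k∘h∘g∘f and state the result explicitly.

  0 +13≡13 +9≡8 +3≡11 +2≡13  (mod 14)
⟦path⟧: +13

Answer: +13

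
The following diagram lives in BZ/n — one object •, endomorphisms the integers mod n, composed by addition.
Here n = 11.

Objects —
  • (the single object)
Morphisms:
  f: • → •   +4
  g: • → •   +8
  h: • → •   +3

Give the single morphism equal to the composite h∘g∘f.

  0 +4≡4 +8≡1 +3≡4  (mod 11)
composite: +4

Answer: +4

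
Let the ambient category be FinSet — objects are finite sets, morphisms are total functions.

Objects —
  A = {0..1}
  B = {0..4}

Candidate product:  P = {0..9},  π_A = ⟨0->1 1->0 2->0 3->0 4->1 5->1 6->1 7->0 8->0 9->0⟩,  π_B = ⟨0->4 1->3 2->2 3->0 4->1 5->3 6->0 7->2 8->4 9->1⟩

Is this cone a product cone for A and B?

|A|·|B| = 2·5 = 10;  |P| = 10
Check the pairing map k ↦ (π_A(k), π_B(k)):
  0 -> (1,4)
  1 -> (0,3)
  2 -> (0,2)
  3 -> (0,0)
  4 -> (1,1)
  5 -> (1,3)
  6 -> (1,0)
  7 -> (0,2)  ✗ repeats pair of k=2
  8 -> (0,4)
  9 -> (0,1)
distinct pairs in image: 9 / 10 needed
  → (0,2) hit at k=2 and k=7

Answer: NOT A VALID PRODUCT — duplicate pair at indices 7,2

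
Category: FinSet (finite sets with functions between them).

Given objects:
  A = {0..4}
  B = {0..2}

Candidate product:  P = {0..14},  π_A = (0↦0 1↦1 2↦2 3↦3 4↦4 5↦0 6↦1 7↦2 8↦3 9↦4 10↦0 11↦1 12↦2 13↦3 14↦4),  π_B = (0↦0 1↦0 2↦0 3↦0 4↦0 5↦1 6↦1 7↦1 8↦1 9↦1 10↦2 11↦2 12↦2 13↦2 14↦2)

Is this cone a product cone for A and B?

Answer: VALID PRODUCT

Derivation:
|A|·|B| = 5·3 = 15;  |P| = 15
Check the pairing map k ↦ (π_A(k), π_B(k)):
  0 ↦ (0,0)
  1 ↦ (1,0)
  2 ↦ (2,0)
  3 ↦ (3,0)
  4 ↦ (4,0)
  5 ↦ (0,1)
  6 ↦ (1,1)
  7 ↦ (2,1)
  8 ↦ (3,1)
  9 ↦ (4,1)
  10 ↦ (0,2)
  11 ↦ (1,2)
  12 ↦ (2,2)
  13 ↦ (3,2)
  14 ↦ (4,2)
distinct pairs in image: 15 / 15 needed
  → bijection onto A×B; projections well-typed.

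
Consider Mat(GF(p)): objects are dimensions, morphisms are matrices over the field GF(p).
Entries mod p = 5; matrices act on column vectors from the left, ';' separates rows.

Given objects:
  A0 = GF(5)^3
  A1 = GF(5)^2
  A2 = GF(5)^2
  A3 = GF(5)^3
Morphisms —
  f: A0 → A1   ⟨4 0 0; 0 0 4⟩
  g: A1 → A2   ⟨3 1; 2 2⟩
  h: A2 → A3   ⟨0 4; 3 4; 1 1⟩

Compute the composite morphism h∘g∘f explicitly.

  e0=⟨1,0,0⟩ f→⟨4,0⟩ g→⟨2,3⟩ h→⟨2,3,0⟩
  e1=⟨0,1,0⟩ f→⟨0,0⟩ g→⟨0,0⟩ h→⟨0,0,0⟩
  e2=⟨0,0,1⟩ f→⟨0,4⟩ g→⟨4,3⟩ h→⟨2,4,2⟩
⟦path⟧: ⟨2 0 2; 3 0 4; 0 0 2⟩

Answer: ⟨2 0 2; 3 0 4; 0 0 2⟩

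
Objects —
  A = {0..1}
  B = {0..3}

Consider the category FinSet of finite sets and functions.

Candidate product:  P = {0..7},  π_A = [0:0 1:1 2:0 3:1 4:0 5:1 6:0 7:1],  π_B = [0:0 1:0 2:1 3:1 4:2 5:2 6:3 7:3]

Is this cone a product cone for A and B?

Answer: VALID PRODUCT

Work:
|A|·|B| = 2·4 = 8;  |P| = 8
Check the pairing map k ↦ (π_A(k), π_B(k)):
  0 : (0,0)
  1 : (1,0)
  2 : (0,1)
  3 : (1,1)
  4 : (0,2)
  5 : (1,2)
  6 : (0,3)
  7 : (1,3)
distinct pairs in image: 8 / 8 needed
  → bijection onto A×B; projections well-typed.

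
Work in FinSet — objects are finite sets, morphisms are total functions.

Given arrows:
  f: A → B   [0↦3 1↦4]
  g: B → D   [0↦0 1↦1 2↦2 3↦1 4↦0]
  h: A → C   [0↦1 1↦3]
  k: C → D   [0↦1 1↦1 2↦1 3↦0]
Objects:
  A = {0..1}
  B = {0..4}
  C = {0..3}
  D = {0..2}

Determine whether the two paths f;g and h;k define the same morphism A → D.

Answer: COMMUTES

Trace:
1) trace f;g:
  0 f→3 g→1
  1 f→4 g→0
  ⟦path⟧₁ = [0↦1 1↦0]
2) trace h;k:
  0 h→1 k→1
  1 h→3 k→0
  ⟦path⟧₂ = [0↦1 1↦0]
Equal? YES — commutes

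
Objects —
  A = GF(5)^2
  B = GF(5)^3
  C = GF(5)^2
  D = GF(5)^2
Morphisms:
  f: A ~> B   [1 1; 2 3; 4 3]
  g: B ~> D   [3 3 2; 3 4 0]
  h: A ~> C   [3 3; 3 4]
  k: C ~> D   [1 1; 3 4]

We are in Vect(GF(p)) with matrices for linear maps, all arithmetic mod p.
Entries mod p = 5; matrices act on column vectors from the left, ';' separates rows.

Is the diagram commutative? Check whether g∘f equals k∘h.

Answer: DOES NOT COMMUTE

Work:
Along f;g (path 1):
  e0=[1,0] f~>[1,2,4] g~>[2,1]
  e1=[0,1] f~>[1,3,3] g~>[3,0]
  composite₁ = [2 3; 1 0]
Along h;k (path 2):
  e0=[1,0] h~>[3,3] k~>[1,1]
  e1=[0,1] h~>[3,4] k~>[2,0]
  composite₂ = [1 2; 1 0]
Equal? NO — does not commute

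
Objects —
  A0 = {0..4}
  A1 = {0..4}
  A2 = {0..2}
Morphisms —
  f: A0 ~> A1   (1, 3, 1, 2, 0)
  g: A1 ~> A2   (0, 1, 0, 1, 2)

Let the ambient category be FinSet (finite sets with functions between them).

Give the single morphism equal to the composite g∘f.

  0 f~>1 g~>1
  1 f~>3 g~>1
  2 f~>1 g~>1
  3 f~>2 g~>0
  4 f~>0 g~>0
composite: (1, 1, 1, 0, 0)

Answer: (1, 1, 1, 0, 0)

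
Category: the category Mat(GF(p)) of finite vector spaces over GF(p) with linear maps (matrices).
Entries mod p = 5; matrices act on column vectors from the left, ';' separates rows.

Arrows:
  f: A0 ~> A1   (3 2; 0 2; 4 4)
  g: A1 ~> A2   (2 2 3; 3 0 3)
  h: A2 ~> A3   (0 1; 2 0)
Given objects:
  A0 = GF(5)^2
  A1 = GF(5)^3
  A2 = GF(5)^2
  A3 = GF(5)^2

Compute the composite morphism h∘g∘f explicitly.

  e0=⟨1,0⟩ f~>⟨3,0,4⟩ g~>⟨3,1⟩ h~>⟨1,1⟩
  e1=⟨0,1⟩ f~>⟨2,2,4⟩ g~>⟨0,3⟩ h~>⟨3,0⟩
composite: (1 3; 1 0)

Answer: (1 3; 1 0)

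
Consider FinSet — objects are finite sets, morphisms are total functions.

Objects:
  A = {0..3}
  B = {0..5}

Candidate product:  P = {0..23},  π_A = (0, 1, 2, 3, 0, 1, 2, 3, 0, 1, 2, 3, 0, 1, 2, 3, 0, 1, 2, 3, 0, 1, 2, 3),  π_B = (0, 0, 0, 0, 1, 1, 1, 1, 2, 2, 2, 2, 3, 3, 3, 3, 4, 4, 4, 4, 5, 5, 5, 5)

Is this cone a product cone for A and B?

Answer: VALID PRODUCT

Derivation:
|A|·|B| = 4·6 = 24;  |P| = 24
Check the pairing map k ↦ (π_A(k), π_B(k)):
  0 : (0,0)
  1 : (1,0)
  2 : (2,0)
  3 : (3,0)
  4 : (0,1)
  5 : (1,1)
  6 : (2,1)
  7 : (3,1)
  8 : (0,2)
  9 : (1,2)
  10 : (2,2)
  11 : (3,2)
  12 : (0,3)
  13 : (1,3)
  14 : (2,3)
  15 : (3,3)
  16 : (0,4)
  17 : (1,4)
  18 : (2,4)
  19 : (3,4)
  20 : (0,5)
  21 : (1,5)
  22 : (2,5)
  23 : (3,5)
distinct pairs in image: 24 / 24 needed
  → bijection onto A×B; projections well-typed.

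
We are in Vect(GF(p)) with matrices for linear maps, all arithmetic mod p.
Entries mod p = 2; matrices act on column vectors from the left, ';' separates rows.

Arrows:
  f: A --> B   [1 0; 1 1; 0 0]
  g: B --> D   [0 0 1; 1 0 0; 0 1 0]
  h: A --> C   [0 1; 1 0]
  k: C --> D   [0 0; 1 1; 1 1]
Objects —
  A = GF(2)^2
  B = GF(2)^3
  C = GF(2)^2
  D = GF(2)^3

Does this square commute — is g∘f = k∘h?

Answer: DOES NOT COMMUTE

Trace:
Along f;g (path 1):
  e0=[1,0] f-->[1,1,0] g-->[0,1,1]
  e1=[0,1] f-->[0,1,0] g-->[0,0,1]
  result₁ = [0 0; 1 0; 1 1]
Along h;k (path 2):
  e0=[1,0] h-->[0,1] k-->[0,1,1]
  e1=[0,1] h-->[1,0] k-->[0,1,1]
  result₂ = [0 0; 1 1; 1 1]
Equal? distinct morphisms ✗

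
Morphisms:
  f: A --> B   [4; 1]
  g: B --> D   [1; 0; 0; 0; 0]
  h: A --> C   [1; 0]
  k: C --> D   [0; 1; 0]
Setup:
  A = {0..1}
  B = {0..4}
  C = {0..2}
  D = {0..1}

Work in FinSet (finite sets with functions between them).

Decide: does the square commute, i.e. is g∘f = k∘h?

1) trace f;g:
  0 f-->4 g-->0
  1 f-->1 g-->0
  result₁ = [0; 0]
2) trace h;k:
  0 h-->1 k-->1
  1 h-->0 k-->0
  result₂ = [1; 0]
Equal? NO — does not commute

Answer: DOES NOT COMMUTE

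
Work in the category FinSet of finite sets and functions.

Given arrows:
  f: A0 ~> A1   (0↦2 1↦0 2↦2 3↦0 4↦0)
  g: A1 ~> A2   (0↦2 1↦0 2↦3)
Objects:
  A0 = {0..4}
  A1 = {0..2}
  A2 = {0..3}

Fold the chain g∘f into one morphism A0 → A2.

  0 f~>2 g~>3
  1 f~>0 g~>2
  2 f~>2 g~>3
  3 f~>0 g~>2
  4 f~>0 g~>2
⟦path⟧: (0↦3 1↦2 2↦3 3↦2 4↦2)

Answer: (0↦3 1↦2 2↦3 3↦2 4↦2)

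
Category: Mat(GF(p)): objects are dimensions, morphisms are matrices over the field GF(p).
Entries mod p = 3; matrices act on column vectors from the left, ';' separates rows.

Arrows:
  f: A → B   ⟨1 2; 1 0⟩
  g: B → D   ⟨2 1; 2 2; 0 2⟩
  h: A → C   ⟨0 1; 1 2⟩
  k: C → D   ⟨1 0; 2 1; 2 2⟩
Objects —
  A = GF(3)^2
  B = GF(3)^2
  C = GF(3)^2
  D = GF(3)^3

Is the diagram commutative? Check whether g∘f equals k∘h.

Answer: COMMUTES

Work:
Along f;g (path 1):
  e0=(1,0) f→(1,1) g→(0,1,2)
  e1=(0,1) f→(2,0) g→(1,1,0)
  composite₁ = ⟨0 1; 1 1; 2 0⟩
Along h;k (path 2):
  e0=(1,0) h→(0,1) k→(0,1,2)
  e1=(0,1) h→(1,2) k→(1,1,0)
  composite₂ = ⟨0 1; 1 1; 2 0⟩
Equal? same morphism ✓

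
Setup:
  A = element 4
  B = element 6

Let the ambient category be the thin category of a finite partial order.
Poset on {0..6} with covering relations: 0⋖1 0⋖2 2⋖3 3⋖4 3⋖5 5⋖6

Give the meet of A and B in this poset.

Answer: A∧B = 3

Derivation:
{x : x⊑A ∧ x⊑B} = {0,2,3}  (A=4, B=6)
  0 ⊑ 3
  2 ⊑ 3
  3 ⊑ 3
glb = 3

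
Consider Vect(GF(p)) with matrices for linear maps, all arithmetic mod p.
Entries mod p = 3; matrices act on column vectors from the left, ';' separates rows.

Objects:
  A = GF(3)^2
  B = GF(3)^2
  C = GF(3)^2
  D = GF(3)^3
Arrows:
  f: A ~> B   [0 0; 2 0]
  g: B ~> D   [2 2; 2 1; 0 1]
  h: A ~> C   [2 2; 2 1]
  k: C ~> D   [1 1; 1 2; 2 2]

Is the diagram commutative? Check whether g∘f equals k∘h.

Path 1 = f;g:
  e0=⟨1,0⟩ f~>⟨0,2⟩ g~>⟨1,2,2⟩
  e1=⟨0,1⟩ f~>⟨0,0⟩ g~>⟨0,0,0⟩
  result₁ = [1 0; 2 0; 2 0]
Path 2 = h;k:
  e0=⟨1,0⟩ h~>⟨2,2⟩ k~>⟨1,0,2⟩
  e1=⟨0,1⟩ h~>⟨2,1⟩ k~>⟨0,1,0⟩
  result₂ = [1 0; 0 1; 2 0]
Equal? distinct morphisms ✗

Answer: DOES NOT COMMUTE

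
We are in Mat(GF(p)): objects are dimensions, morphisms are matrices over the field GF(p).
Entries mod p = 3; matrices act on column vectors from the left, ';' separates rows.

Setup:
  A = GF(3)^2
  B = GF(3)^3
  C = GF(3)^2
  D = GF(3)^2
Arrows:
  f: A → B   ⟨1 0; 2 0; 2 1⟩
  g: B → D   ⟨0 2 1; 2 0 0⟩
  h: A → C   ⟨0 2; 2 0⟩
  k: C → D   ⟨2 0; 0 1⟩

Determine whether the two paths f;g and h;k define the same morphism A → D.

Answer: COMMUTES

Derivation:
1) trace f;g:
  e0=(1,0) f→(1,2,2) g→(0,2)
  e1=(0,1) f→(0,0,1) g→(1,0)
  result₁ = ⟨0 1; 2 0⟩
2) trace h;k:
  e0=(1,0) h→(0,2) k→(0,2)
  e1=(0,1) h→(2,0) k→(1,0)
  result₂ = ⟨0 1; 2 0⟩
Equal? YES — commutes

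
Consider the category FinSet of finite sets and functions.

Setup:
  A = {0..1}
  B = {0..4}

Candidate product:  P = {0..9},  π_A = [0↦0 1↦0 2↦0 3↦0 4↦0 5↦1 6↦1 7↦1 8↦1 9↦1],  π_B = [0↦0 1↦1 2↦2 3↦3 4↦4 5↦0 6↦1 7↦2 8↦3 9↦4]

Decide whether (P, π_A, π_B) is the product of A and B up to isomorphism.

|A|·|B| = 2·5 = 10;  |P| = 10
Check the pairing map k ↦ (π_A(k), π_B(k)):
  0 ↦ (0,0)
  1 ↦ (0,1)
  2 ↦ (0,2)
  3 ↦ (0,3)
  4 ↦ (0,4)
  5 ↦ (1,0)
  6 ↦ (1,1)
  7 ↦ (1,2)
  8 ↦ (1,3)
  9 ↦ (1,4)
distinct pairs in image: 10 / 10 needed
  → bijection onto A×B; projections well-typed.

Answer: VALID PRODUCT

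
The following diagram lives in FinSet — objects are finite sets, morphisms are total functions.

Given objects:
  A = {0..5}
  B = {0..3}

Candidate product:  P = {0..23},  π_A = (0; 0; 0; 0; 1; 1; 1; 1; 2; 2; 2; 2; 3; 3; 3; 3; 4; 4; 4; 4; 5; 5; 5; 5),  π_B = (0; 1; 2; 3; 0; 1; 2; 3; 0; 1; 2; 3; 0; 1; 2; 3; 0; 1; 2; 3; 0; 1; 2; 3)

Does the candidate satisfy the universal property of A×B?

Answer: VALID PRODUCT

Work:
|A|·|B| = 6·4 = 24;  |P| = 24
Check the pairing map k ↦ (π_A(k), π_B(k)):
  0 -> (0,0)
  1 -> (0,1)
  2 -> (0,2)
  3 -> (0,3)
  4 -> (1,0)
  5 -> (1,1)
  6 -> (1,2)
  7 -> (1,3)
  8 -> (2,0)
  9 -> (2,1)
  10 -> (2,2)
  11 -> (2,3)
  12 -> (3,0)
  13 -> (3,1)
  14 -> (3,2)
  15 -> (3,3)
  16 -> (4,0)
  17 -> (4,1)
  18 -> (4,2)
  19 -> (4,3)
  20 -> (5,0)
  21 -> (5,1)
  22 -> (5,2)
  23 -> (5,3)
distinct pairs in image: 24 / 24 needed
  → bijection onto A×B; projections well-typed.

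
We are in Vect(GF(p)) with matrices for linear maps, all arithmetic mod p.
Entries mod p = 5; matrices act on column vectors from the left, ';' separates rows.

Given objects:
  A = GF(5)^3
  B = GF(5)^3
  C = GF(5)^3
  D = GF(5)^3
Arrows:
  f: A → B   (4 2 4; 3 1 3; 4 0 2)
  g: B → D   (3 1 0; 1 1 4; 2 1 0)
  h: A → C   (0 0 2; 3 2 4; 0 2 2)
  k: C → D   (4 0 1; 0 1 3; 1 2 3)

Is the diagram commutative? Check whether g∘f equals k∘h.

Answer: COMMUTES

Derivation:
Along f;g (path 1):
  e0=[1,0,0] f→[4,3,4] g→[0,3,1]
  e1=[0,1,0] f→[2,1,0] g→[2,3,0]
  e2=[0,0,1] f→[4,3,2] g→[0,0,1]
  composite₁ = (0 2 0; 3 3 0; 1 0 1)
Along h;k (path 2):
  e0=[1,0,0] h→[0,3,0] k→[0,3,1]
  e1=[0,1,0] h→[0,2,2] k→[2,3,0]
  e2=[0,0,1] h→[2,4,2] k→[0,0,1]
  composite₂ = (0 2 0; 3 3 0; 1 0 1)
Equal? YES — commutes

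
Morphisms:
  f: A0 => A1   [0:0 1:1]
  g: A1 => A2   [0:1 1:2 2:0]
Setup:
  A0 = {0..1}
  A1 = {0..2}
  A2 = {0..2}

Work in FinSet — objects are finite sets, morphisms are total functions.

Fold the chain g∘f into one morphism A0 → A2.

Answer: [0:1 1:2]

Derivation:
  0 f=>0 g=>1
  1 f=>1 g=>2
result: [0:1 1:2]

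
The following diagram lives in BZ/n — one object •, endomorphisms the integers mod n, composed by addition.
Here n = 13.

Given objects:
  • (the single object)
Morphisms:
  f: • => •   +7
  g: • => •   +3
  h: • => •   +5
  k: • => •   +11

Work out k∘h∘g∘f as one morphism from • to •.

Answer: +0

Derivation:
  0 +7≡7 +3≡10 +5≡2 +11≡0  (mod 13)
result: +0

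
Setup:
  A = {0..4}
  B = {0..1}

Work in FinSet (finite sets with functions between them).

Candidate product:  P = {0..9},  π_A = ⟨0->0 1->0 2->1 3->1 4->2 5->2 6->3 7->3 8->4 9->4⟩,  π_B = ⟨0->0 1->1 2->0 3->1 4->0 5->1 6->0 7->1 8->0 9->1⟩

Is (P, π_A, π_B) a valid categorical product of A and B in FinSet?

|A|·|B| = 5·2 = 10;  |P| = 10
Check the pairing map k ↦ (π_A(k), π_B(k)):
  0 -> (0,0)
  1 -> (0,1)
  2 -> (1,0)
  3 -> (1,1)
  4 -> (2,0)
  5 -> (2,1)
  6 -> (3,0)
  7 -> (3,1)
  8 -> (4,0)
  9 -> (4,1)
distinct pairs in image: 10 / 10 needed
  → bijection onto A×B; projections well-typed.

Answer: VALID PRODUCT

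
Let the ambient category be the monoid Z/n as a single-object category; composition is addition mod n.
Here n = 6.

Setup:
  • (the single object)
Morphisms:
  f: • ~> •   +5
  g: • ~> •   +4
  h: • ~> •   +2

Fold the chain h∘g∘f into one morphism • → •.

Answer: +5

Work:
  0 +5≡5 +4≡3 +2≡5  (mod 6)
⟦path⟧: +5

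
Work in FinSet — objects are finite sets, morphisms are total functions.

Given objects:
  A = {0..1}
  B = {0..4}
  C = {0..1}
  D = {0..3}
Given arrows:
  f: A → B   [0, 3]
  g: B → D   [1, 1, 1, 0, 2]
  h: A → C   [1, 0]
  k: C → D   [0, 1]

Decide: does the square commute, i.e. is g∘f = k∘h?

Answer: COMMUTES

Work:
1) trace f;g:
  0 f→0 g→1
  1 f→3 g→0
  result₁ = [1, 0]
2) trace h;k:
  0 h→1 k→1
  1 h→0 k→0
  result₂ = [1, 0]
Equal? same morphism ✓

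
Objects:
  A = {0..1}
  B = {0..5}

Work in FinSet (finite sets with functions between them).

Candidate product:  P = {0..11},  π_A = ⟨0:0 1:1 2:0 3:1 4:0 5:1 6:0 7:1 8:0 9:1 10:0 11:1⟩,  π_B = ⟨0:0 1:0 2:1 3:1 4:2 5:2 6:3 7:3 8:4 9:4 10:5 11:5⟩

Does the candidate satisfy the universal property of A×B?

Answer: VALID PRODUCT

Trace:
|A|·|B| = 2·6 = 12;  |P| = 12
Check the pairing map k ↦ (π_A(k), π_B(k)):
  0 : (0,0)
  1 : (1,0)
  2 : (0,1)
  3 : (1,1)
  4 : (0,2)
  5 : (1,2)
  6 : (0,3)
  7 : (1,3)
  8 : (0,4)
  9 : (1,4)
  10 : (0,5)
  11 : (1,5)
distinct pairs in image: 12 / 12 needed
  → bijection onto A×B; projections well-typed.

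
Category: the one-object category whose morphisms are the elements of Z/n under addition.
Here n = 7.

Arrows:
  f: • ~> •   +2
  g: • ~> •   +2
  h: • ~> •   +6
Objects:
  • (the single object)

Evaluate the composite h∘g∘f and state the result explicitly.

  0 +2≡2 +2≡4 +6≡3  (mod 7)
result: +3

Answer: +3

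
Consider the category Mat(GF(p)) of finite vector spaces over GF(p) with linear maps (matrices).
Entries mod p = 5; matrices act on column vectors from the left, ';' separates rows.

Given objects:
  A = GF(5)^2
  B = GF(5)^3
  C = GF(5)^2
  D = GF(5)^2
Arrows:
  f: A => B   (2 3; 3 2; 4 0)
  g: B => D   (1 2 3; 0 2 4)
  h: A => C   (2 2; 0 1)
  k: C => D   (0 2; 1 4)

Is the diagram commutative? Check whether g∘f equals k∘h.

1) trace f;g:
  e0=(1,0) f=>(2,3,4) g=>(0,2)
  e1=(0,1) f=>(3,2,0) g=>(2,4)
  result₁ = (0 2; 2 4)
2) trace h;k:
  e0=(1,0) h=>(2,0) k=>(0,2)
  e1=(0,1) h=>(2,1) k=>(2,1)
  result₂ = (0 2; 2 1)
Equal? NO — does not commute

Answer: DOES NOT COMMUTE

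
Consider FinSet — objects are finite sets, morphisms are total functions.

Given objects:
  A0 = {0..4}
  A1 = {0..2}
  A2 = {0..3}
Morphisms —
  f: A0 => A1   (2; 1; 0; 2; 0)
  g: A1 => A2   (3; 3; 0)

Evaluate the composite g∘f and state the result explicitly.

  0 f=>2 g=>0
  1 f=>1 g=>3
  2 f=>0 g=>3
  3 f=>2 g=>0
  4 f=>0 g=>3
⟦path⟧: (0; 3; 3; 0; 3)

Answer: (0; 3; 3; 0; 3)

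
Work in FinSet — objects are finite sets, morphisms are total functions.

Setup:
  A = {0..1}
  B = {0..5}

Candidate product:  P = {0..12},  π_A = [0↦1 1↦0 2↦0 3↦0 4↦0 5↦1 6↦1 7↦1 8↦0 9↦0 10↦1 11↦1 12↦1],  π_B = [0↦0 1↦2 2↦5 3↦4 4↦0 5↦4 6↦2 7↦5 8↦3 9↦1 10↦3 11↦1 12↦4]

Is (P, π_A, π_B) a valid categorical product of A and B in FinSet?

Answer: NOT A VALID PRODUCT — |P|=13 ≠ |A|·|B|=12

Work:
|A|·|B| = 2·6 = 12;  |P| = 13
  → cardinalities differ; no bijection possible.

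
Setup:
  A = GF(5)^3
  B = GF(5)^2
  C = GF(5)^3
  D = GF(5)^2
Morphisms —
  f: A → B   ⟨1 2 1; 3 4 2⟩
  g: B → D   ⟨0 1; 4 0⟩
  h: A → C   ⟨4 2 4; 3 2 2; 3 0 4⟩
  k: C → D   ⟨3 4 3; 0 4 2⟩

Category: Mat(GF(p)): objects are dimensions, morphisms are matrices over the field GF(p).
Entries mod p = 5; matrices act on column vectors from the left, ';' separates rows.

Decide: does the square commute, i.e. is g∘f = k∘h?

Path 1 = f;g:
  e0=[1,0,0] f→[1,3] g→[3,4]
  e1=[0,1,0] f→[2,4] g→[4,3]
  e2=[0,0,1] f→[1,2] g→[2,4]
  result₁ = ⟨3 4 2; 4 3 4⟩
Path 2 = h;k:
  e0=[1,0,0] h→[4,3,3] k→[3,3]
  e1=[0,1,0] h→[2,2,0] k→[4,3]
  e2=[0,0,1] h→[4,2,4] k→[2,1]
  result₂ = ⟨3 4 2; 3 3 1⟩
Equal? distinct morphisms ✗

Answer: DOES NOT COMMUTE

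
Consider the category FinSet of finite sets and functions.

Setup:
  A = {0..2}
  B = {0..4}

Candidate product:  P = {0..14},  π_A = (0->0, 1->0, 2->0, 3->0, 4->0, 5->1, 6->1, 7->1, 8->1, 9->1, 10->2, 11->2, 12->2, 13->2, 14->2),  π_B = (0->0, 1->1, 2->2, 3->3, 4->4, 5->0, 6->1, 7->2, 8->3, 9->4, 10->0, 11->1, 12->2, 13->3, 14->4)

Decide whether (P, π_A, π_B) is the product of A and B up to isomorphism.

|A|·|B| = 3·5 = 15;  |P| = 15
Check the pairing map k ↦ (π_A(k), π_B(k)):
  0 -> (0,0)
  1 -> (0,1)
  2 -> (0,2)
  3 -> (0,3)
  4 -> (0,4)
  5 -> (1,0)
  6 -> (1,1)
  7 -> (1,2)
  8 -> (1,3)
  9 -> (1,4)
  10 -> (2,0)
  11 -> (2,1)
  12 -> (2,2)
  13 -> (2,3)
  14 -> (2,4)
distinct pairs in image: 15 / 15 needed
  → bijection onto A×B; projections well-typed.

Answer: VALID PRODUCT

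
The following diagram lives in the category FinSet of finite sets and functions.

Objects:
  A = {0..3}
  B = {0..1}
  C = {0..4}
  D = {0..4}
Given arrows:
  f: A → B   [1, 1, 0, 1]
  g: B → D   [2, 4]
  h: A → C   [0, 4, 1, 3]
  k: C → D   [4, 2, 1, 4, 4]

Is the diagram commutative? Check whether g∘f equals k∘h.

1) trace f;g:
  0 f→1 g→4
  1 f→1 g→4
  2 f→0 g→2
  3 f→1 g→4
  composite₁ = [4, 4, 2, 4]
2) trace h;k:
  0 h→0 k→4
  1 h→4 k→4
  2 h→1 k→2
  3 h→3 k→4
  composite₂ = [4, 4, 2, 4]
Equal? equal; square commutes

Answer: COMMUTES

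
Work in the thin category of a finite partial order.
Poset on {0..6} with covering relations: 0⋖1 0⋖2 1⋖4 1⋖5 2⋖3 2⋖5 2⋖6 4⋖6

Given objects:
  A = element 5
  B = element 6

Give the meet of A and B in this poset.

{x : x<=A ∧ x<=B} = {0,1,2}  (A=5, B=6)
  maximal lower bounds 1 and 2 are incomparable: neither 1<=2 nor 2<=1
→ no greatest lower bound exists

Answer: NO MEET EXISTS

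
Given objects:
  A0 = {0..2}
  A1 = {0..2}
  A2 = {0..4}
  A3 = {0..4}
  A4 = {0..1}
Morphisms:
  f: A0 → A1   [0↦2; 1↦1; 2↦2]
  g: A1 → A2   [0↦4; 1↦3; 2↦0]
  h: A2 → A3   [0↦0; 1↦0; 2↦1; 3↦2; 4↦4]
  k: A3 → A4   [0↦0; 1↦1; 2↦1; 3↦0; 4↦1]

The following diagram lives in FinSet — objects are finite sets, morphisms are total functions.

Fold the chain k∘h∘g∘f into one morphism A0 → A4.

  0 f→2 g→0 h→0 k→0
  1 f→1 g→3 h→2 k→1
  2 f→2 g→0 h→0 k→0
⟦path⟧: [0↦0; 1↦1; 2↦0]

Answer: [0↦0; 1↦1; 2↦0]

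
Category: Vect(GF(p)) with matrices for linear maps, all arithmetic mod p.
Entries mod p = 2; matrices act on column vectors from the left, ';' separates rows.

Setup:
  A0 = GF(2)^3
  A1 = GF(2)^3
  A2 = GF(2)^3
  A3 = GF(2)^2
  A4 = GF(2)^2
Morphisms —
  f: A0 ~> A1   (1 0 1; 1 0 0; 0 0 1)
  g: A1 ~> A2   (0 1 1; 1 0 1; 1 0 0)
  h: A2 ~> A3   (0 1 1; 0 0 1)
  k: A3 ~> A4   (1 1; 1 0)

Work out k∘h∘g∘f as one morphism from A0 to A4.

Answer: (1 0 0; 0 0 1)

Derivation:
  e0=[1,0,0] f~>[1,1,0] g~>[1,1,1] h~>[0,1] k~>[1,0]
  e1=[0,1,0] f~>[0,0,0] g~>[0,0,0] h~>[0,0] k~>[0,0]
  e2=[0,0,1] f~>[1,0,1] g~>[1,0,1] h~>[1,1] k~>[0,1]
⟦path⟧: (1 0 0; 0 0 1)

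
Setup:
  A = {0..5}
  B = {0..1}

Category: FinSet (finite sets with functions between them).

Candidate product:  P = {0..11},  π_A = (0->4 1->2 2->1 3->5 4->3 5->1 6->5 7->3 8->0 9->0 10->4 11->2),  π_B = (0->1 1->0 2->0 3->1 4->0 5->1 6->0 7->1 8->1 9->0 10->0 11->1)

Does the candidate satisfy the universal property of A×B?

Answer: VALID PRODUCT

Derivation:
|A|·|B| = 6·2 = 12;  |P| = 12
Check the pairing map k ↦ (π_A(k), π_B(k)):
  0 -> (4,1)
  1 -> (2,0)
  2 -> (1,0)
  3 -> (5,1)
  4 -> (3,0)
  5 -> (1,1)
  6 -> (5,0)
  7 -> (3,1)
  8 -> (0,1)
  9 -> (0,0)
  10 -> (4,0)
  11 -> (2,1)
distinct pairs in image: 12 / 12 needed
  → bijection onto A×B; projections well-typed.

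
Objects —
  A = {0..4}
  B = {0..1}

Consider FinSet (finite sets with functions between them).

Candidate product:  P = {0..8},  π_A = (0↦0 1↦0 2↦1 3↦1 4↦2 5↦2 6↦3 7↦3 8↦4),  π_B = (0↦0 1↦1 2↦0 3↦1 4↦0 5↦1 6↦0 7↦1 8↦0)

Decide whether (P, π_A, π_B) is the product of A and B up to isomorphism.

|A|·|B| = 5·2 = 10;  |P| = 9
  → cardinalities differ; no bijection possible.

Answer: NOT A VALID PRODUCT — |P|=9 ≠ |A|·|B|=10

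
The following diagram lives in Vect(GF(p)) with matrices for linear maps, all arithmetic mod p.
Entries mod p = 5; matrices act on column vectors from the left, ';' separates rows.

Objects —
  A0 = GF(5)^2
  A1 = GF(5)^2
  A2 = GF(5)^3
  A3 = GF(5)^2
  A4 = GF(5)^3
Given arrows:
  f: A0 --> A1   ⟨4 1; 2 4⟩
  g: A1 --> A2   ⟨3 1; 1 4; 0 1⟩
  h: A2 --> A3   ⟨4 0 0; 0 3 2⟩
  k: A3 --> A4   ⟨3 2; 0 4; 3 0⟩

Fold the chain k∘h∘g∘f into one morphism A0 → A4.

  e0=(1,0) f-->(4,2) g-->(4,2,2) h-->(1,0) k-->(3,0,3)
  e1=(0,1) f-->(1,4) g-->(2,2,4) h-->(3,4) k-->(2,1,4)
⟦path⟧: ⟨3 2; 0 1; 3 4⟩

Answer: ⟨3 2; 0 1; 3 4⟩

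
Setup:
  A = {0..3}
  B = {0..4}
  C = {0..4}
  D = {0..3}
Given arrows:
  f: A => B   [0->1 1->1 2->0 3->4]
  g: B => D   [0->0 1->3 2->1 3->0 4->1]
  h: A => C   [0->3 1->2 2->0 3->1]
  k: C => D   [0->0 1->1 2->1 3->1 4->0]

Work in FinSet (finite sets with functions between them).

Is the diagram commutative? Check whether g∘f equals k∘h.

1) trace f;g:
  0 f=>1 g=>3
  1 f=>1 g=>3
  2 f=>0 g=>0
  3 f=>4 g=>1
  ⟦path⟧₁ = [0->3 1->3 2->0 3->1]
2) trace h;k:
  0 h=>3 k=>1
  1 h=>2 k=>1
  2 h=>0 k=>0
  3 h=>1 k=>1
  ⟦path⟧₂ = [0->1 1->1 2->0 3->1]
Equal? distinct morphisms ✗

Answer: DOES NOT COMMUTE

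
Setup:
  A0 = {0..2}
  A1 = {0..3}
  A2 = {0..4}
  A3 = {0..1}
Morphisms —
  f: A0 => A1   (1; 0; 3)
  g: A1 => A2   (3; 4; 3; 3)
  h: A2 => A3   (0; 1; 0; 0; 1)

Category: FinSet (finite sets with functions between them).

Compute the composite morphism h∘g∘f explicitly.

Answer: (1; 0; 0)

Trace:
  0 f=>1 g=>4 h=>1
  1 f=>0 g=>3 h=>0
  2 f=>3 g=>3 h=>0
⟦path⟧: (1; 0; 0)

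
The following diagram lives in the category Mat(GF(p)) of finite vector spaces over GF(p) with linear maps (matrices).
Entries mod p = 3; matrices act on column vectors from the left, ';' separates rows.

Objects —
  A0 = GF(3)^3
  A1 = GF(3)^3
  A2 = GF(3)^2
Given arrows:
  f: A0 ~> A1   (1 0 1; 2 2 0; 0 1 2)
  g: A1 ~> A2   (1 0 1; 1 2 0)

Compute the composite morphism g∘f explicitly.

  e0=(1,0,0) f~>(1,2,0) g~>(1,2)
  e1=(0,1,0) f~>(0,2,1) g~>(1,1)
  e2=(0,0,1) f~>(1,0,2) g~>(0,1)
result: (1 1 0; 2 1 1)

Answer: (1 1 0; 2 1 1)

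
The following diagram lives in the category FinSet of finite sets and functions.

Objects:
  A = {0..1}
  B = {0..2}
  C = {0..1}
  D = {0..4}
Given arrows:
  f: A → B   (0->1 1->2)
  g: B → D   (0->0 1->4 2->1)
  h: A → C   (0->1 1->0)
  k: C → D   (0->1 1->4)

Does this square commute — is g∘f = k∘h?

Answer: COMMUTES

Trace:
Path 1 = f;g:
  0 f→1 g→4
  1 f→2 g→1
  composite₁ = (0->4 1->1)
Path 2 = h;k:
  0 h→1 k→4
  1 h→0 k→1
  composite₂ = (0->4 1->1)
Equal? YES — commutes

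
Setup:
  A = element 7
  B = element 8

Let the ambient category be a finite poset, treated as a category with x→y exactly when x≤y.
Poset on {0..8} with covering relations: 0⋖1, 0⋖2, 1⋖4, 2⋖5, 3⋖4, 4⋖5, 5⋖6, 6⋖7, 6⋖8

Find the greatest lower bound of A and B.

Common predecessors of 7,8: {0,1,2,3,4,5,6}
  0 ⊑ 6
  1 ⊑ 6
  2 ⊑ 6
  3 ⊑ 6
  4 ⊑ 6
  5 ⊑ 6
  6 ⊑ 6
glb = 6

Answer: A∧B = 6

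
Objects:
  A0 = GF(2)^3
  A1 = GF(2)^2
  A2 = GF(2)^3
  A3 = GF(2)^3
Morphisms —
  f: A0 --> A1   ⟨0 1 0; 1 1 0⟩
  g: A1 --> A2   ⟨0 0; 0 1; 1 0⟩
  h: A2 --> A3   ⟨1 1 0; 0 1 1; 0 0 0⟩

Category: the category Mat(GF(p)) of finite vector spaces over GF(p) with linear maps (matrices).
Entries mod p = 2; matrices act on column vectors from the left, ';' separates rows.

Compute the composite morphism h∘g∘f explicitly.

Answer: ⟨1 1 0; 1 0 0; 0 0 0⟩

Work:
  e0=⟨1,0,0⟩ f-->⟨0,1⟩ g-->⟨0,1,0⟩ h-->⟨1,1,0⟩
  e1=⟨0,1,0⟩ f-->⟨1,1⟩ g-->⟨0,1,1⟩ h-->⟨1,0,0⟩
  e2=⟨0,0,1⟩ f-->⟨0,0⟩ g-->⟨0,0,0⟩ h-->⟨0,0,0⟩
result: ⟨1 1 0; 1 0 0; 0 0 0⟩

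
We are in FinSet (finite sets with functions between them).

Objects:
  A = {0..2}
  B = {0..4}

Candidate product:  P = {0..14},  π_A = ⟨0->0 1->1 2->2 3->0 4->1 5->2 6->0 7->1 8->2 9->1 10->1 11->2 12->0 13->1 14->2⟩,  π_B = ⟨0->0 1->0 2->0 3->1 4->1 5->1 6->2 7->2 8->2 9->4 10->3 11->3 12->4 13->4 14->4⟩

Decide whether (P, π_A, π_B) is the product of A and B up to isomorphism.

|A|·|B| = 3·5 = 15;  |P| = 15
Check the pairing map k ↦ (π_A(k), π_B(k)):
  0 -> (0,0)
  1 -> (1,0)
  2 -> (2,0)
  3 -> (0,1)
  4 -> (1,1)
  5 -> (2,1)
  6 -> (0,2)
  7 -> (1,2)
  8 -> (2,2)
  9 -> (1,4)
  10 -> (1,3)
  11 -> (2,3)
  12 -> (0,4)
  13 -> (1,4)  ✗ repeats pair of k=9
  14 -> (2,4)
distinct pairs in image: 14 / 15 needed
  → (1,4) hit at k=9 and k=13

Answer: NOT A VALID PRODUCT — duplicate pair at indices 13,9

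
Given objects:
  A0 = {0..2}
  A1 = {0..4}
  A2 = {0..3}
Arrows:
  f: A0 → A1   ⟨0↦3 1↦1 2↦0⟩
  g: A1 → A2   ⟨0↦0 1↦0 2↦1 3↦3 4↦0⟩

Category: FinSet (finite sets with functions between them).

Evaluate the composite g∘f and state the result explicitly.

Answer: ⟨0↦3 1↦0 2↦0⟩

Derivation:
  0 f→3 g→3
  1 f→1 g→0
  2 f→0 g→0
composite: ⟨0↦3 1↦0 2↦0⟩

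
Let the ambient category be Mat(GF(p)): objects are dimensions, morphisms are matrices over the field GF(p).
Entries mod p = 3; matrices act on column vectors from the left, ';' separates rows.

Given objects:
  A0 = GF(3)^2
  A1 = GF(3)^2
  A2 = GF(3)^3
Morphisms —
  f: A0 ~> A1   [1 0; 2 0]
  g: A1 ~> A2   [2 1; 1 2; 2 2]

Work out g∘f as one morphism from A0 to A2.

Answer: [1 0; 2 0; 0 0]

Trace:
  e0=⟨1,0⟩ f~>⟨1,2⟩ g~>⟨1,2,0⟩
  e1=⟨0,1⟩ f~>⟨0,0⟩ g~>⟨0,0,0⟩
composite: [1 0; 2 0; 0 0]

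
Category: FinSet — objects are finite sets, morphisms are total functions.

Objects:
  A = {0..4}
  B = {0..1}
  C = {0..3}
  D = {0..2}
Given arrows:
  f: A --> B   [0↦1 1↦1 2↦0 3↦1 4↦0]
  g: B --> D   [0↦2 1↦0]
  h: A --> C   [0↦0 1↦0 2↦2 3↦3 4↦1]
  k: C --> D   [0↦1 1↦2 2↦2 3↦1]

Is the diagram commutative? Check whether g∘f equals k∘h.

1) trace f;g:
  0 f-->1 g-->0
  1 f-->1 g-->0
  2 f-->0 g-->2
  3 f-->1 g-->0
  4 f-->0 g-->2
  result₁ = [0↦0 1↦0 2↦2 3↦0 4↦2]
2) trace h;k:
  0 h-->0 k-->1
  1 h-->0 k-->1
  2 h-->2 k-->2
  3 h-->3 k-->1
  4 h-->1 k-->2
  result₂ = [0↦1 1↦1 2↦2 3↦1 4↦2]
Equal? differ; not commutative

Answer: DOES NOT COMMUTE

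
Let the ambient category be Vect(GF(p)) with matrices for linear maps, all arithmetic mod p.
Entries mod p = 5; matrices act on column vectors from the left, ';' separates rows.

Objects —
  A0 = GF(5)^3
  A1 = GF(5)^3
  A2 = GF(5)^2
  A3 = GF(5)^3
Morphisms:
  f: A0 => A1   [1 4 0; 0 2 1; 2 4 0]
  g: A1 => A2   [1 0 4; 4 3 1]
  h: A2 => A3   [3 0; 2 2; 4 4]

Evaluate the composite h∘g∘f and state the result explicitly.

  e0=(1,0,0) f=>(1,0,2) g=>(4,1) h=>(2,0,0)
  e1=(0,1,0) f=>(4,2,4) g=>(0,1) h=>(0,2,4)
  e2=(0,0,1) f=>(0,1,0) g=>(0,3) h=>(0,1,2)
⟦path⟧: [2 0 0; 0 2 1; 0 4 2]

Answer: [2 0 0; 0 2 1; 0 4 2]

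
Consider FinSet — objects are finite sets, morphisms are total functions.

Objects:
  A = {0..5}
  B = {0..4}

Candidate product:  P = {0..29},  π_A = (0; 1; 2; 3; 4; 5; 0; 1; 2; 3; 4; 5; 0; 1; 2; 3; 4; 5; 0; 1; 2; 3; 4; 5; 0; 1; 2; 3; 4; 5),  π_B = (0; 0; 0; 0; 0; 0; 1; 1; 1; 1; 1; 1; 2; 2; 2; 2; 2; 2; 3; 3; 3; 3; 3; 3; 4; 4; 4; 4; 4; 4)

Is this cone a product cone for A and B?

|A|·|B| = 6·5 = 30;  |P| = 30
Check the pairing map k ↦ (π_A(k), π_B(k)):
  0 -> (0,0)
  1 -> (1,0)
  2 -> (2,0)
  3 -> (3,0)
  4 -> (4,0)
  5 -> (5,0)
  6 -> (0,1)
  7 -> (1,1)
  8 -> (2,1)
  9 -> (3,1)
  10 -> (4,1)
  11 -> (5,1)
  12 -> (0,2)
  13 -> (1,2)
  14 -> (2,2)
  15 -> (3,2)
  16 -> (4,2)
  17 -> (5,2)
  18 -> (0,3)
  19 -> (1,3)
  20 -> (2,3)
  21 -> (3,3)
  22 -> (4,3)
  23 -> (5,3)
  24 -> (0,4)
  25 -> (1,4)
  26 -> (2,4)
  27 -> (3,4)
  28 -> (4,4)
  29 -> (5,4)
distinct pairs in image: 30 / 30 needed
  → bijection onto A×B; projections well-typed.

Answer: VALID PRODUCT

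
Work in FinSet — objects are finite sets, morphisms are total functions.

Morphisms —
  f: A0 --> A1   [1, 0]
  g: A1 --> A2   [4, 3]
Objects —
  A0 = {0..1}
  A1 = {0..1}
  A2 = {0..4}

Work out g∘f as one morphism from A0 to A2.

Answer: [3, 4]

Derivation:
  0 f-->1 g-->3
  1 f-->0 g-->4
composite: [3, 4]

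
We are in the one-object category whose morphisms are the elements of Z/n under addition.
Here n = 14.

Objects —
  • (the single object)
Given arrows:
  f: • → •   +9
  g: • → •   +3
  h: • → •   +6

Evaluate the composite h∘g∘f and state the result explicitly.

  0 +9≡9 +3≡12 +6≡4  (mod 14)
result: +4

Answer: +4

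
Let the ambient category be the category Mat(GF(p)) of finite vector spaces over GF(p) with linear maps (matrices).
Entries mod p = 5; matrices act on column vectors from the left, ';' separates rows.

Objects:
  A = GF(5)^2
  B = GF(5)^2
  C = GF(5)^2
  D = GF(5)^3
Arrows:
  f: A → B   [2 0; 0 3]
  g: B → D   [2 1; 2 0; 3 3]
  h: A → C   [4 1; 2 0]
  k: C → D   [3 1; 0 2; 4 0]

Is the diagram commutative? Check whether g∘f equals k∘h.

Answer: COMMUTES

Work:
Path 1 = f;g:
  e0=⟨1,0⟩ f→⟨2,0⟩ g→⟨4,4,1⟩
  e1=⟨0,1⟩ f→⟨0,3⟩ g→⟨3,0,4⟩
  composite₁ = [4 3; 4 0; 1 4]
Path 2 = h;k:
  e0=⟨1,0⟩ h→⟨4,2⟩ k→⟨4,4,1⟩
  e1=⟨0,1⟩ h→⟨1,0⟩ k→⟨3,0,4⟩
  composite₂ = [4 3; 4 0; 1 4]
Equal? YES — commutes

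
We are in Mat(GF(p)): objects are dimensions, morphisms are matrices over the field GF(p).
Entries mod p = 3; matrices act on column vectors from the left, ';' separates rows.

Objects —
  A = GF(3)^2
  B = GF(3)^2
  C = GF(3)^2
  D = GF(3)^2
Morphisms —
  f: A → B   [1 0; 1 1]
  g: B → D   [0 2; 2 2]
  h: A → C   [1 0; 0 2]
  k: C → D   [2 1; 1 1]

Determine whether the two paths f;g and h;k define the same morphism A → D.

Path 1 = f;g:
  e0=[1,0] f→[1,1] g→[2,1]
  e1=[0,1] f→[0,1] g→[2,2]
  composite₁ = [2 2; 1 2]
Path 2 = h;k:
  e0=[1,0] h→[1,0] k→[2,1]
  e1=[0,1] h→[0,2] k→[2,2]
  composite₂ = [2 2; 1 2]
Equal? equal; square commutes

Answer: COMMUTES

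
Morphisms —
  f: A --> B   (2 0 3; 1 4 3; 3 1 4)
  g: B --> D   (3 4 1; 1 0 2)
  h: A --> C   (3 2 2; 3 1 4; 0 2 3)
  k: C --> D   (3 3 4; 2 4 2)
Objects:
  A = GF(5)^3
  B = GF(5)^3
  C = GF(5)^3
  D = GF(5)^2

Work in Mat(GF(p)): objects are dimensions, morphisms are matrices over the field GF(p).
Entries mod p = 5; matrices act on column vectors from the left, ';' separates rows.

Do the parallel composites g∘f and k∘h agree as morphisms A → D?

Answer: COMMUTES

Derivation:
Along f;g (path 1):
  e0=⟨1,0,0⟩ f-->⟨2,1,3⟩ g-->⟨3,3⟩
  e1=⟨0,1,0⟩ f-->⟨0,4,1⟩ g-->⟨2,2⟩
  e2=⟨0,0,1⟩ f-->⟨3,3,4⟩ g-->⟨0,1⟩
  ⟦path⟧₁ = (3 2 0; 3 2 1)
Along h;k (path 2):
  e0=⟨1,0,0⟩ h-->⟨3,3,0⟩ k-->⟨3,3⟩
  e1=⟨0,1,0⟩ h-->⟨2,1,2⟩ k-->⟨2,2⟩
  e2=⟨0,0,1⟩ h-->⟨2,4,3⟩ k-->⟨0,1⟩
  ⟦path⟧₂ = (3 2 0; 3 2 1)
Equal? same morphism ✓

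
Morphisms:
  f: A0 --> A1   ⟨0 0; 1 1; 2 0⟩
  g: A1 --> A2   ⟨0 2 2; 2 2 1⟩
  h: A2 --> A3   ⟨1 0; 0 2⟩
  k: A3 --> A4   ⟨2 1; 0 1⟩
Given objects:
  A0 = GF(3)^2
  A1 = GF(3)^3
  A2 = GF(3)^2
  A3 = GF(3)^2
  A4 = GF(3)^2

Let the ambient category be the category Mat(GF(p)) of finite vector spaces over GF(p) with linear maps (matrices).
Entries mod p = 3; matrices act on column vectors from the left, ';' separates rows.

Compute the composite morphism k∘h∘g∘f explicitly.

  e0=(1,0) f-->(0,1,2) g-->(0,1) h-->(0,2) k-->(2,2)
  e1=(0,1) f-->(0,1,0) g-->(2,2) h-->(2,1) k-->(2,1)
result: ⟨2 2; 2 1⟩

Answer: ⟨2 2; 2 1⟩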